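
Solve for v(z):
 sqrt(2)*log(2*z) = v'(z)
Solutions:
 v(z) = C1 + sqrt(2)*z*log(z) - sqrt(2)*z + sqrt(2)*z*log(2)


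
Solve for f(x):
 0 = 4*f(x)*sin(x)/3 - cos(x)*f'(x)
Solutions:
 f(x) = C1/cos(x)^(4/3)


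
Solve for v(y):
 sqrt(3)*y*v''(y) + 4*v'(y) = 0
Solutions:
 v(y) = C1 + C2*y^(1 - 4*sqrt(3)/3)


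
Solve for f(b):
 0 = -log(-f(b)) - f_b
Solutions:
 -li(-f(b)) = C1 - b


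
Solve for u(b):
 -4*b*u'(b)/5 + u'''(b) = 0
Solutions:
 u(b) = C1 + Integral(C2*airyai(10^(2/3)*b/5) + C3*airybi(10^(2/3)*b/5), b)


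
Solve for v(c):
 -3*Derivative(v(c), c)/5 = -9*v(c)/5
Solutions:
 v(c) = C1*exp(3*c)


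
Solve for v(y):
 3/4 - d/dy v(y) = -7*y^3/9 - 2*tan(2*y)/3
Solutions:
 v(y) = C1 + 7*y^4/36 + 3*y/4 - log(cos(2*y))/3


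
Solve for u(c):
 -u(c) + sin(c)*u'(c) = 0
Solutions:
 u(c) = C1*sqrt(cos(c) - 1)/sqrt(cos(c) + 1)


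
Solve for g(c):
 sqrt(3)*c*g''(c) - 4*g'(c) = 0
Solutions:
 g(c) = C1 + C2*c^(1 + 4*sqrt(3)/3)


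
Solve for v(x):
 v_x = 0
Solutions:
 v(x) = C1


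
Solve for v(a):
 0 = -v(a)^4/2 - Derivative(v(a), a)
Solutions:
 v(a) = 2^(1/3)*(1/(C1 + 3*a))^(1/3)
 v(a) = 2^(1/3)*(-3^(2/3) - 3*3^(1/6)*I)*(1/(C1 + a))^(1/3)/6
 v(a) = 2^(1/3)*(-3^(2/3) + 3*3^(1/6)*I)*(1/(C1 + a))^(1/3)/6


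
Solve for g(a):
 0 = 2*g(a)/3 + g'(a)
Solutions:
 g(a) = C1*exp(-2*a/3)


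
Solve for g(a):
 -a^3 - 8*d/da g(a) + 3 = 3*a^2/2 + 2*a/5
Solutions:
 g(a) = C1 - a^4/32 - a^3/16 - a^2/40 + 3*a/8


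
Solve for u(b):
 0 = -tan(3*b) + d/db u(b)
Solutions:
 u(b) = C1 - log(cos(3*b))/3


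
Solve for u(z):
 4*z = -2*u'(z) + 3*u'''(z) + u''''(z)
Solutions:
 u(z) = C1 - z^2 + (C2 + C3*exp(-sqrt(3)*z) + C4*exp(sqrt(3)*z))*exp(-z)


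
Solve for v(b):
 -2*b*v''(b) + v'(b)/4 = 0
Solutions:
 v(b) = C1 + C2*b^(9/8)


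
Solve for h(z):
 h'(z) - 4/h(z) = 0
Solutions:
 h(z) = -sqrt(C1 + 8*z)
 h(z) = sqrt(C1 + 8*z)


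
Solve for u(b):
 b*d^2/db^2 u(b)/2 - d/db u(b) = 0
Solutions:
 u(b) = C1 + C2*b^3


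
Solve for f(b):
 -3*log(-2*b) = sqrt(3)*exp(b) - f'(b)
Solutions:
 f(b) = C1 + 3*b*log(-b) + 3*b*(-1 + log(2)) + sqrt(3)*exp(b)


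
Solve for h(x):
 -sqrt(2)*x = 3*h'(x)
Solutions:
 h(x) = C1 - sqrt(2)*x^2/6


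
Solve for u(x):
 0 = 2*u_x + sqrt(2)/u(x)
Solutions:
 u(x) = -sqrt(C1 - sqrt(2)*x)
 u(x) = sqrt(C1 - sqrt(2)*x)


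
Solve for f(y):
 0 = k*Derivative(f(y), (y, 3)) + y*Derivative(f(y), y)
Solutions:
 f(y) = C1 + Integral(C2*airyai(y*(-1/k)^(1/3)) + C3*airybi(y*(-1/k)^(1/3)), y)


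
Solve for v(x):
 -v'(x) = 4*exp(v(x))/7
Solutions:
 v(x) = log(1/(C1 + 4*x)) + log(7)


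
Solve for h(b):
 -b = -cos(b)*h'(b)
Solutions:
 h(b) = C1 + Integral(b/cos(b), b)


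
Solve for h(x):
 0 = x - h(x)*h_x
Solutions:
 h(x) = -sqrt(C1 + x^2)
 h(x) = sqrt(C1 + x^2)


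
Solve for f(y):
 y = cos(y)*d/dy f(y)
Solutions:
 f(y) = C1 + Integral(y/cos(y), y)


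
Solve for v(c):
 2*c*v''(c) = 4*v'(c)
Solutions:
 v(c) = C1 + C2*c^3


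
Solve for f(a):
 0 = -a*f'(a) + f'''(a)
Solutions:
 f(a) = C1 + Integral(C2*airyai(a) + C3*airybi(a), a)


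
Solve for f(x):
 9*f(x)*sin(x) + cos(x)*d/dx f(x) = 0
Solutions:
 f(x) = C1*cos(x)^9


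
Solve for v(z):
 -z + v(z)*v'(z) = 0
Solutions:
 v(z) = -sqrt(C1 + z^2)
 v(z) = sqrt(C1 + z^2)


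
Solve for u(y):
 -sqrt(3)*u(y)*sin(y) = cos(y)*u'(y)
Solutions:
 u(y) = C1*cos(y)^(sqrt(3))


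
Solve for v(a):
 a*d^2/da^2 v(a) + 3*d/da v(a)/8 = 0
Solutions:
 v(a) = C1 + C2*a^(5/8)


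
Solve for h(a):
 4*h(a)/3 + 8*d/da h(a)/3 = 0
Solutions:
 h(a) = C1*exp(-a/2)


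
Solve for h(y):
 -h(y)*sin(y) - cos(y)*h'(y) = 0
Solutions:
 h(y) = C1*cos(y)


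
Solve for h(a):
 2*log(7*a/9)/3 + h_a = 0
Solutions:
 h(a) = C1 - 2*a*log(a)/3 - 2*a*log(7)/3 + 2*a/3 + 4*a*log(3)/3


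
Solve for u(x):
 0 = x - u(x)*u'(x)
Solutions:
 u(x) = -sqrt(C1 + x^2)
 u(x) = sqrt(C1 + x^2)


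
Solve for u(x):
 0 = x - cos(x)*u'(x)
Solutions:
 u(x) = C1 + Integral(x/cos(x), x)


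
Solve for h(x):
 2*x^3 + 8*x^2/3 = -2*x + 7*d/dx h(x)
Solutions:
 h(x) = C1 + x^4/14 + 8*x^3/63 + x^2/7


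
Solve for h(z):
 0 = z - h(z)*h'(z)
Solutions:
 h(z) = -sqrt(C1 + z^2)
 h(z) = sqrt(C1 + z^2)


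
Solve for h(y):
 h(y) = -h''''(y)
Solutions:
 h(y) = (C1*sin(sqrt(2)*y/2) + C2*cos(sqrt(2)*y/2))*exp(-sqrt(2)*y/2) + (C3*sin(sqrt(2)*y/2) + C4*cos(sqrt(2)*y/2))*exp(sqrt(2)*y/2)


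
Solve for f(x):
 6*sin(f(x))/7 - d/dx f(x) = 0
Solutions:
 -6*x/7 + log(cos(f(x)) - 1)/2 - log(cos(f(x)) + 1)/2 = C1


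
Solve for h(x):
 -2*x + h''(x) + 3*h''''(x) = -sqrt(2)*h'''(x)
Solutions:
 h(x) = C1 + C2*x + x^3/3 - sqrt(2)*x^2 + (C3*sin(sqrt(10)*x/6) + C4*cos(sqrt(10)*x/6))*exp(-sqrt(2)*x/6)


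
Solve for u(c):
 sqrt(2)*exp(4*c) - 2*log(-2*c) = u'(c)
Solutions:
 u(c) = C1 - 2*c*log(-c) + 2*c*(1 - log(2)) + sqrt(2)*exp(4*c)/4


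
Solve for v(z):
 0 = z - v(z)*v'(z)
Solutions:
 v(z) = -sqrt(C1 + z^2)
 v(z) = sqrt(C1 + z^2)


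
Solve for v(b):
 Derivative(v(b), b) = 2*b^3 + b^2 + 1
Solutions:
 v(b) = C1 + b^4/2 + b^3/3 + b


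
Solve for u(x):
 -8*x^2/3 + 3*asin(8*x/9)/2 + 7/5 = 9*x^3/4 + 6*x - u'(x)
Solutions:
 u(x) = C1 + 9*x^4/16 + 8*x^3/9 + 3*x^2 - 3*x*asin(8*x/9)/2 - 7*x/5 - 3*sqrt(81 - 64*x^2)/16


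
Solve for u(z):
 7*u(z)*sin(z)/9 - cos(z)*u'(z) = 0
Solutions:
 u(z) = C1/cos(z)^(7/9)


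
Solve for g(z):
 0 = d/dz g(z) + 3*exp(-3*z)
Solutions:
 g(z) = C1 + exp(-3*z)


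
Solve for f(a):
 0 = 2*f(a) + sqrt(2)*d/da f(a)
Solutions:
 f(a) = C1*exp(-sqrt(2)*a)


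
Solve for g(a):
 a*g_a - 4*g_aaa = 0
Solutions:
 g(a) = C1 + Integral(C2*airyai(2^(1/3)*a/2) + C3*airybi(2^(1/3)*a/2), a)


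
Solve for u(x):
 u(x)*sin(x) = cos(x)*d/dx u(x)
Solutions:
 u(x) = C1/cos(x)


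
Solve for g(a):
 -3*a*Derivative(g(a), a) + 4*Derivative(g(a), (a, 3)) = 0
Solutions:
 g(a) = C1 + Integral(C2*airyai(6^(1/3)*a/2) + C3*airybi(6^(1/3)*a/2), a)


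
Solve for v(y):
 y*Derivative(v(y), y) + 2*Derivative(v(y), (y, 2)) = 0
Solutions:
 v(y) = C1 + C2*erf(y/2)


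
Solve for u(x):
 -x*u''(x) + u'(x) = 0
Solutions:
 u(x) = C1 + C2*x^2


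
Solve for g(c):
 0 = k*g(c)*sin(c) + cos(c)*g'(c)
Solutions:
 g(c) = C1*exp(k*log(cos(c)))


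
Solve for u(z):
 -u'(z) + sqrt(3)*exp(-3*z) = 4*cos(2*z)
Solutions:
 u(z) = C1 - 2*sin(2*z) - sqrt(3)*exp(-3*z)/3


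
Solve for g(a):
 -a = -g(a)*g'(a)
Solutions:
 g(a) = -sqrt(C1 + a^2)
 g(a) = sqrt(C1 + a^2)


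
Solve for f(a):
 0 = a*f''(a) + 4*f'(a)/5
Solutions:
 f(a) = C1 + C2*a^(1/5)


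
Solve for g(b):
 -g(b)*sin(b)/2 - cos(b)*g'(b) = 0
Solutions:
 g(b) = C1*sqrt(cos(b))


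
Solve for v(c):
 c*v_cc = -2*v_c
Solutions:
 v(c) = C1 + C2/c


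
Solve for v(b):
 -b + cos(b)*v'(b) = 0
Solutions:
 v(b) = C1 + Integral(b/cos(b), b)


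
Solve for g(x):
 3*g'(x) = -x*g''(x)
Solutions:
 g(x) = C1 + C2/x^2


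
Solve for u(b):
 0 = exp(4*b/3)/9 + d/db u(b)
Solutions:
 u(b) = C1 - exp(4*b/3)/12


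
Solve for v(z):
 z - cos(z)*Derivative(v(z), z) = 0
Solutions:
 v(z) = C1 + Integral(z/cos(z), z)


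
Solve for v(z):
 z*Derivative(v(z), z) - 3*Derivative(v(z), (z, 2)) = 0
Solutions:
 v(z) = C1 + C2*erfi(sqrt(6)*z/6)


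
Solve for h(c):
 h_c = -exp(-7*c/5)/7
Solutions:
 h(c) = C1 + 5*exp(-7*c/5)/49


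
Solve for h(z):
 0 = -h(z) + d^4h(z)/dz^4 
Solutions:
 h(z) = C1*exp(-z) + C2*exp(z) + C3*sin(z) + C4*cos(z)


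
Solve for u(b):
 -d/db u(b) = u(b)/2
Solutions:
 u(b) = C1*exp(-b/2)


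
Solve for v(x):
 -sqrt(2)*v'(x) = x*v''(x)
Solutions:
 v(x) = C1 + C2*x^(1 - sqrt(2))


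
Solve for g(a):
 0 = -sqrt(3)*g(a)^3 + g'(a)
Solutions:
 g(a) = -sqrt(2)*sqrt(-1/(C1 + sqrt(3)*a))/2
 g(a) = sqrt(2)*sqrt(-1/(C1 + sqrt(3)*a))/2


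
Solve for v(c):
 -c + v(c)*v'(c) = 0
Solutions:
 v(c) = -sqrt(C1 + c^2)
 v(c) = sqrt(C1 + c^2)


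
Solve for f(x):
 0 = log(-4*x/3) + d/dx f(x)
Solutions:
 f(x) = C1 - x*log(-x) + x*(-2*log(2) + 1 + log(3))


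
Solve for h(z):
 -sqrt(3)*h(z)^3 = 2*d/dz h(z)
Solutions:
 h(z) = -sqrt(-1/(C1 - sqrt(3)*z))
 h(z) = sqrt(-1/(C1 - sqrt(3)*z))


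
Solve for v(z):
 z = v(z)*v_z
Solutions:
 v(z) = -sqrt(C1 + z^2)
 v(z) = sqrt(C1 + z^2)


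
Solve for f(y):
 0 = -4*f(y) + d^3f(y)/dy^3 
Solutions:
 f(y) = C3*exp(2^(2/3)*y) + (C1*sin(2^(2/3)*sqrt(3)*y/2) + C2*cos(2^(2/3)*sqrt(3)*y/2))*exp(-2^(2/3)*y/2)


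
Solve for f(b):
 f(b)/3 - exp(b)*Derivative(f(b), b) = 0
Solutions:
 f(b) = C1*exp(-exp(-b)/3)


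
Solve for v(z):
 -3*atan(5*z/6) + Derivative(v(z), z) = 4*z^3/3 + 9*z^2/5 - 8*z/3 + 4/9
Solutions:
 v(z) = C1 + z^4/3 + 3*z^3/5 - 4*z^2/3 + 3*z*atan(5*z/6) + 4*z/9 - 9*log(25*z^2 + 36)/5


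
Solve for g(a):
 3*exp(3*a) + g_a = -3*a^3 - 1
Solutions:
 g(a) = C1 - 3*a^4/4 - a - exp(3*a)


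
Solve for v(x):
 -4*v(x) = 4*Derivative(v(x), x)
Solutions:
 v(x) = C1*exp(-x)


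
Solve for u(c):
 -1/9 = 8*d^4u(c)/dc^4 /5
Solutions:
 u(c) = C1 + C2*c + C3*c^2 + C4*c^3 - 5*c^4/1728


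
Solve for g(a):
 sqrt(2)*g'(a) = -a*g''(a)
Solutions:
 g(a) = C1 + C2*a^(1 - sqrt(2))


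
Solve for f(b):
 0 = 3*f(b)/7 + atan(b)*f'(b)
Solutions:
 f(b) = C1*exp(-3*Integral(1/atan(b), b)/7)


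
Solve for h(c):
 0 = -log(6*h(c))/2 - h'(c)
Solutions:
 2*Integral(1/(log(_y) + log(6)), (_y, h(c))) = C1 - c


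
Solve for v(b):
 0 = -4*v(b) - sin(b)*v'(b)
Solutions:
 v(b) = C1*(cos(b)^2 + 2*cos(b) + 1)/(cos(b)^2 - 2*cos(b) + 1)


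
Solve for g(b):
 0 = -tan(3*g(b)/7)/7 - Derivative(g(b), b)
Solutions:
 g(b) = -7*asin(C1*exp(-3*b/49))/3 + 7*pi/3
 g(b) = 7*asin(C1*exp(-3*b/49))/3


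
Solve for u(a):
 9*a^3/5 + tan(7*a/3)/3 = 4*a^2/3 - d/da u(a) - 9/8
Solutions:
 u(a) = C1 - 9*a^4/20 + 4*a^3/9 - 9*a/8 + log(cos(7*a/3))/7


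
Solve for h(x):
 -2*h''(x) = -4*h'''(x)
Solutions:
 h(x) = C1 + C2*x + C3*exp(x/2)


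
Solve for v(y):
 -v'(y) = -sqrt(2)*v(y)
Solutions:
 v(y) = C1*exp(sqrt(2)*y)


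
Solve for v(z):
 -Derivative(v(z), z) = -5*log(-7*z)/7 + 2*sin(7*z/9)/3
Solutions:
 v(z) = C1 + 5*z*log(-z)/7 - 5*z/7 + 5*z*log(7)/7 + 6*cos(7*z/9)/7


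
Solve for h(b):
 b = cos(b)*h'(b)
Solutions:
 h(b) = C1 + Integral(b/cos(b), b)


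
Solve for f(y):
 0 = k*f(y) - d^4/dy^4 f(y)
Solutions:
 f(y) = C1*exp(-k^(1/4)*y) + C2*exp(k^(1/4)*y) + C3*exp(-I*k^(1/4)*y) + C4*exp(I*k^(1/4)*y)


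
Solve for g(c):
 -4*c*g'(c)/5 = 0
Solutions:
 g(c) = C1


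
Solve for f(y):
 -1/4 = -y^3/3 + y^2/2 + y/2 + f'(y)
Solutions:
 f(y) = C1 + y^4/12 - y^3/6 - y^2/4 - y/4


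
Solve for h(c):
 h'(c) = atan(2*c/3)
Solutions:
 h(c) = C1 + c*atan(2*c/3) - 3*log(4*c^2 + 9)/4


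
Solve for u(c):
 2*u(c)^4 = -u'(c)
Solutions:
 u(c) = (-3^(2/3) - 3*3^(1/6)*I)*(1/(C1 + 2*c))^(1/3)/6
 u(c) = (-3^(2/3) + 3*3^(1/6)*I)*(1/(C1 + 2*c))^(1/3)/6
 u(c) = (1/(C1 + 6*c))^(1/3)


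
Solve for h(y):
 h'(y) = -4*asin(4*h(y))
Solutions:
 Integral(1/asin(4*_y), (_y, h(y))) = C1 - 4*y


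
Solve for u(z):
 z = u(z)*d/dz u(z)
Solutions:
 u(z) = -sqrt(C1 + z^2)
 u(z) = sqrt(C1 + z^2)


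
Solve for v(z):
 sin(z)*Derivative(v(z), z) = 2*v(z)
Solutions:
 v(z) = C1*(cos(z) - 1)/(cos(z) + 1)


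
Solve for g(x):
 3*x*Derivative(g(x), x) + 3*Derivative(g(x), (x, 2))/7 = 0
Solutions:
 g(x) = C1 + C2*erf(sqrt(14)*x/2)


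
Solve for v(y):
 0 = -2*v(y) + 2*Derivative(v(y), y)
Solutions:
 v(y) = C1*exp(y)


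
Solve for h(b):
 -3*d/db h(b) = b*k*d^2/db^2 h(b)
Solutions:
 h(b) = C1 + b^(((re(k) - 3)*re(k) + im(k)^2)/(re(k)^2 + im(k)^2))*(C2*sin(3*log(b)*Abs(im(k))/(re(k)^2 + im(k)^2)) + C3*cos(3*log(b)*im(k)/(re(k)^2 + im(k)^2)))


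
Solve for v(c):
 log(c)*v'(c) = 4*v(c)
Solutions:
 v(c) = C1*exp(4*li(c))


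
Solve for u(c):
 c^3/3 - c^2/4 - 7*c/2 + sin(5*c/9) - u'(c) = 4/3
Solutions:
 u(c) = C1 + c^4/12 - c^3/12 - 7*c^2/4 - 4*c/3 - 9*cos(5*c/9)/5


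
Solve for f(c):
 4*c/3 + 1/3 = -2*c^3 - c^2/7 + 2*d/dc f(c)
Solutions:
 f(c) = C1 + c^4/4 + c^3/42 + c^2/3 + c/6


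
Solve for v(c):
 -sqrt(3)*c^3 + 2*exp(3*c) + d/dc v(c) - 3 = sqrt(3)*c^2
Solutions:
 v(c) = C1 + sqrt(3)*c^4/4 + sqrt(3)*c^3/3 + 3*c - 2*exp(3*c)/3


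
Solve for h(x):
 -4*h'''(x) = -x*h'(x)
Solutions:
 h(x) = C1 + Integral(C2*airyai(2^(1/3)*x/2) + C3*airybi(2^(1/3)*x/2), x)


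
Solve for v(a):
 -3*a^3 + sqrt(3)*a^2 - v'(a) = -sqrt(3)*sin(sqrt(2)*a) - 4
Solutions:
 v(a) = C1 - 3*a^4/4 + sqrt(3)*a^3/3 + 4*a - sqrt(6)*cos(sqrt(2)*a)/2


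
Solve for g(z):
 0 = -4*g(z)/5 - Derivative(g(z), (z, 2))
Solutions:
 g(z) = C1*sin(2*sqrt(5)*z/5) + C2*cos(2*sqrt(5)*z/5)


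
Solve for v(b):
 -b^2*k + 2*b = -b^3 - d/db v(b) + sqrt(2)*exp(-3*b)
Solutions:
 v(b) = C1 - b^4/4 + b^3*k/3 - b^2 - sqrt(2)*exp(-3*b)/3


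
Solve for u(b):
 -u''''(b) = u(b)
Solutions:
 u(b) = (C1*sin(sqrt(2)*b/2) + C2*cos(sqrt(2)*b/2))*exp(-sqrt(2)*b/2) + (C3*sin(sqrt(2)*b/2) + C4*cos(sqrt(2)*b/2))*exp(sqrt(2)*b/2)


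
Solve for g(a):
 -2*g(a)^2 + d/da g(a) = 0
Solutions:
 g(a) = -1/(C1 + 2*a)


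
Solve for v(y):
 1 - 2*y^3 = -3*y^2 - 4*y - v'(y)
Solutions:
 v(y) = C1 + y^4/2 - y^3 - 2*y^2 - y


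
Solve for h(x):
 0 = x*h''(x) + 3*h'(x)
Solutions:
 h(x) = C1 + C2/x^2


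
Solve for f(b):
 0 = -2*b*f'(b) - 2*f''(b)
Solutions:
 f(b) = C1 + C2*erf(sqrt(2)*b/2)


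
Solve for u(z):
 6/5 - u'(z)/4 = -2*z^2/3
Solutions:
 u(z) = C1 + 8*z^3/9 + 24*z/5


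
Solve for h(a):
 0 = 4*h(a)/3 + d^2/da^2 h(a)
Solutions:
 h(a) = C1*sin(2*sqrt(3)*a/3) + C2*cos(2*sqrt(3)*a/3)


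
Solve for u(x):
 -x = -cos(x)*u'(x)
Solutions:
 u(x) = C1 + Integral(x/cos(x), x)


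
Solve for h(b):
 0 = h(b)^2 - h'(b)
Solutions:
 h(b) = -1/(C1 + b)


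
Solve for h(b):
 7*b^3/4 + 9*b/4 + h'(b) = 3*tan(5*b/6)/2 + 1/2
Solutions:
 h(b) = C1 - 7*b^4/16 - 9*b^2/8 + b/2 - 9*log(cos(5*b/6))/5


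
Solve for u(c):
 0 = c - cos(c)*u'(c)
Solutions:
 u(c) = C1 + Integral(c/cos(c), c)


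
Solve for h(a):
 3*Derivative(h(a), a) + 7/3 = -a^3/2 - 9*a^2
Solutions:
 h(a) = C1 - a^4/24 - a^3 - 7*a/9


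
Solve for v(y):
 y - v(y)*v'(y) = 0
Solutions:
 v(y) = -sqrt(C1 + y^2)
 v(y) = sqrt(C1 + y^2)


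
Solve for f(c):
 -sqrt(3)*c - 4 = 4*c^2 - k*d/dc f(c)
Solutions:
 f(c) = C1 + 4*c^3/(3*k) + sqrt(3)*c^2/(2*k) + 4*c/k


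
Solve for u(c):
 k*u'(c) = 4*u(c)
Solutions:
 u(c) = C1*exp(4*c/k)


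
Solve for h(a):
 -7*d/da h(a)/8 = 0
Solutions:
 h(a) = C1


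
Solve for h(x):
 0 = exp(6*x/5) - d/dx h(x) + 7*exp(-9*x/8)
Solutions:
 h(x) = C1 + 5*exp(6*x/5)/6 - 56*exp(-9*x/8)/9


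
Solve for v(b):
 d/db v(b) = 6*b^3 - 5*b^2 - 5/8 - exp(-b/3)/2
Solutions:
 v(b) = C1 + 3*b^4/2 - 5*b^3/3 - 5*b/8 + 3*exp(-b/3)/2


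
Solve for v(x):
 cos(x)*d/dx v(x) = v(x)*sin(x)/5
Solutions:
 v(x) = C1/cos(x)^(1/5)


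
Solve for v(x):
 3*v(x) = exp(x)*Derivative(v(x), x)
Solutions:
 v(x) = C1*exp(-3*exp(-x))


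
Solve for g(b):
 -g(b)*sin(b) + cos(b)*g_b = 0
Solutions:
 g(b) = C1/cos(b)


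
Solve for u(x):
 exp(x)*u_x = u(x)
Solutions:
 u(x) = C1*exp(-exp(-x))


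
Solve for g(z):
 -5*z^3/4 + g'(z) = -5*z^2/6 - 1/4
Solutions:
 g(z) = C1 + 5*z^4/16 - 5*z^3/18 - z/4


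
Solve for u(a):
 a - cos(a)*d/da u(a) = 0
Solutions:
 u(a) = C1 + Integral(a/cos(a), a)


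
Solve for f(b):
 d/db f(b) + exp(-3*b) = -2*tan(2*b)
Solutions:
 f(b) = C1 - log(tan(2*b)^2 + 1)/2 + exp(-3*b)/3


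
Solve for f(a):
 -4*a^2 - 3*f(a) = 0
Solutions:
 f(a) = -4*a^2/3


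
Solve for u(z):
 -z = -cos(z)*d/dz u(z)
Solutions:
 u(z) = C1 + Integral(z/cos(z), z)


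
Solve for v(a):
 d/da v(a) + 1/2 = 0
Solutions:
 v(a) = C1 - a/2


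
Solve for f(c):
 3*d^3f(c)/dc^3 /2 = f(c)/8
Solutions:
 f(c) = C3*exp(18^(1/3)*c/6) + (C1*sin(2^(1/3)*3^(1/6)*c/4) + C2*cos(2^(1/3)*3^(1/6)*c/4))*exp(-18^(1/3)*c/12)


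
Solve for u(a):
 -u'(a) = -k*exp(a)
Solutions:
 u(a) = C1 + k*exp(a)


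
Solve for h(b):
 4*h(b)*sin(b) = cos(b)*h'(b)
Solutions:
 h(b) = C1/cos(b)^4


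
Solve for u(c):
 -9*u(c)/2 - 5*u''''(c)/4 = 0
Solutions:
 u(c) = (C1*sin(10^(3/4)*sqrt(3)*c/10) + C2*cos(10^(3/4)*sqrt(3)*c/10))*exp(-10^(3/4)*sqrt(3)*c/10) + (C3*sin(10^(3/4)*sqrt(3)*c/10) + C4*cos(10^(3/4)*sqrt(3)*c/10))*exp(10^(3/4)*sqrt(3)*c/10)


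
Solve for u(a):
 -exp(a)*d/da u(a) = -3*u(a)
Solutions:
 u(a) = C1*exp(-3*exp(-a))


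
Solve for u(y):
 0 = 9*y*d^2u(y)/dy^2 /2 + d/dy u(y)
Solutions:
 u(y) = C1 + C2*y^(7/9)


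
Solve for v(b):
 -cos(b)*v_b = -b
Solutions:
 v(b) = C1 + Integral(b/cos(b), b)


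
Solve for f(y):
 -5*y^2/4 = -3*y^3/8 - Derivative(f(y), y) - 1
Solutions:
 f(y) = C1 - 3*y^4/32 + 5*y^3/12 - y


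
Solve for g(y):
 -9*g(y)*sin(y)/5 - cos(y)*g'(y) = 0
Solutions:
 g(y) = C1*cos(y)^(9/5)


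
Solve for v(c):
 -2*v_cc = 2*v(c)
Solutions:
 v(c) = C1*sin(c) + C2*cos(c)


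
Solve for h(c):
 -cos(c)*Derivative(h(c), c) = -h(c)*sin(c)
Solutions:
 h(c) = C1/cos(c)


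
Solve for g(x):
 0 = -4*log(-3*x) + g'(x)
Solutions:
 g(x) = C1 + 4*x*log(-x) + 4*x*(-1 + log(3))


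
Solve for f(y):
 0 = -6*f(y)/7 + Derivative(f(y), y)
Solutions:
 f(y) = C1*exp(6*y/7)


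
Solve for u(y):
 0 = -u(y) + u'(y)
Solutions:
 u(y) = C1*exp(y)


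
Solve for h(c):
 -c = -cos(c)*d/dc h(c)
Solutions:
 h(c) = C1 + Integral(c/cos(c), c)


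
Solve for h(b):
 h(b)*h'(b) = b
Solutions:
 h(b) = -sqrt(C1 + b^2)
 h(b) = sqrt(C1 + b^2)


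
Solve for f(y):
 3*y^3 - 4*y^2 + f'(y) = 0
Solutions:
 f(y) = C1 - 3*y^4/4 + 4*y^3/3


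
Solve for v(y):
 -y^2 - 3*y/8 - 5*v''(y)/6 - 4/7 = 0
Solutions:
 v(y) = C1 + C2*y - y^4/10 - 3*y^3/40 - 12*y^2/35


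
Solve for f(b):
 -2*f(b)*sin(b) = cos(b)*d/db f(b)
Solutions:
 f(b) = C1*cos(b)^2


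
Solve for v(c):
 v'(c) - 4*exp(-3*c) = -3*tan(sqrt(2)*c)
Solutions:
 v(c) = C1 - 3*sqrt(2)*log(tan(sqrt(2)*c)^2 + 1)/4 - 4*exp(-3*c)/3


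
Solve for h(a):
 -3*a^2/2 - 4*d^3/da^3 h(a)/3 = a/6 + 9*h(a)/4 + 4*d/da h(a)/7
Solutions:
 h(a) = C1*exp(-14^(1/3)*a*(-(1323 + sqrt(1757497))^(1/3) + 8*14^(1/3)/(1323 + sqrt(1757497))^(1/3))/56)*sin(14^(1/3)*sqrt(3)*a*(8*14^(1/3)/(1323 + sqrt(1757497))^(1/3) + (1323 + sqrt(1757497))^(1/3))/56) + C2*exp(-14^(1/3)*a*(-(1323 + sqrt(1757497))^(1/3) + 8*14^(1/3)/(1323 + sqrt(1757497))^(1/3))/56)*cos(14^(1/3)*sqrt(3)*a*(8*14^(1/3)/(1323 + sqrt(1757497))^(1/3) + (1323 + sqrt(1757497))^(1/3))/56) + C3*exp(14^(1/3)*a*(-(1323 + sqrt(1757497))^(1/3) + 8*14^(1/3)/(1323 + sqrt(1757497))^(1/3))/28) - 2*a^2/3 + 50*a/189 - 800/11907


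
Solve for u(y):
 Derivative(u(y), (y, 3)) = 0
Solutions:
 u(y) = C1 + C2*y + C3*y^2


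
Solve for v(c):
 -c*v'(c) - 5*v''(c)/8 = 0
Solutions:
 v(c) = C1 + C2*erf(2*sqrt(5)*c/5)


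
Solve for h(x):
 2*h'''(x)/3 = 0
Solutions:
 h(x) = C1 + C2*x + C3*x^2


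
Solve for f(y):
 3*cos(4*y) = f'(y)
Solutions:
 f(y) = C1 + 3*sin(4*y)/4


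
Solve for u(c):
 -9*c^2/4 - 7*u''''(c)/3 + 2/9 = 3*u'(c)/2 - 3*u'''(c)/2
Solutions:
 u(c) = C1 + C2*exp(c*(3*3^(1/3)/(14*sqrt(46) + 95)^(1/3) + 6 + 3^(2/3)*(14*sqrt(46) + 95)^(1/3))/28)*sin(3*3^(1/6)*c*(-(14*sqrt(46) + 95)^(1/3) + 3^(2/3)/(14*sqrt(46) + 95)^(1/3))/28) + C3*exp(c*(3*3^(1/3)/(14*sqrt(46) + 95)^(1/3) + 6 + 3^(2/3)*(14*sqrt(46) + 95)^(1/3))/28)*cos(3*3^(1/6)*c*(-(14*sqrt(46) + 95)^(1/3) + 3^(2/3)/(14*sqrt(46) + 95)^(1/3))/28) + C4*exp(c*(-3^(2/3)*(14*sqrt(46) + 95)^(1/3) - 3*3^(1/3)/(14*sqrt(46) + 95)^(1/3) + 3)/14) - c^3/2 - 77*c/27


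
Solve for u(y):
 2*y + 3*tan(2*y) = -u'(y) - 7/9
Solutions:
 u(y) = C1 - y^2 - 7*y/9 + 3*log(cos(2*y))/2


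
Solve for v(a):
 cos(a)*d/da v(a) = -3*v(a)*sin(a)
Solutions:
 v(a) = C1*cos(a)^3


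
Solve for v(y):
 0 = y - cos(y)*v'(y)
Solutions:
 v(y) = C1 + Integral(y/cos(y), y)


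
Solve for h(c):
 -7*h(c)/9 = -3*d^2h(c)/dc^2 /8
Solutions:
 h(c) = C1*exp(-2*sqrt(42)*c/9) + C2*exp(2*sqrt(42)*c/9)


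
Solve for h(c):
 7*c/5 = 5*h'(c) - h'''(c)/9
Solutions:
 h(c) = C1 + C2*exp(-3*sqrt(5)*c) + C3*exp(3*sqrt(5)*c) + 7*c^2/50


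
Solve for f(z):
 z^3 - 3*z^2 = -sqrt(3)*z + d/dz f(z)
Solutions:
 f(z) = C1 + z^4/4 - z^3 + sqrt(3)*z^2/2


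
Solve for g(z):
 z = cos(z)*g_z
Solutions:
 g(z) = C1 + Integral(z/cos(z), z)


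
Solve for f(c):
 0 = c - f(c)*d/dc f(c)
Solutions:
 f(c) = -sqrt(C1 + c^2)
 f(c) = sqrt(C1 + c^2)


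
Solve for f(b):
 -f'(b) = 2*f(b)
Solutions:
 f(b) = C1*exp(-2*b)


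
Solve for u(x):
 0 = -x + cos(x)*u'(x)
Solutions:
 u(x) = C1 + Integral(x/cos(x), x)


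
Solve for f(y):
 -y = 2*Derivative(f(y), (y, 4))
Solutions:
 f(y) = C1 + C2*y + C3*y^2 + C4*y^3 - y^5/240


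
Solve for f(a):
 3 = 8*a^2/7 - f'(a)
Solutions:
 f(a) = C1 + 8*a^3/21 - 3*a


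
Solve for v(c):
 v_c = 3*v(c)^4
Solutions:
 v(c) = (-1/(C1 + 9*c))^(1/3)
 v(c) = (-1/(C1 + 3*c))^(1/3)*(-3^(2/3) - 3*3^(1/6)*I)/6
 v(c) = (-1/(C1 + 3*c))^(1/3)*(-3^(2/3) + 3*3^(1/6)*I)/6


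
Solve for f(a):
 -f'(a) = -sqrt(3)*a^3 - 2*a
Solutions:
 f(a) = C1 + sqrt(3)*a^4/4 + a^2


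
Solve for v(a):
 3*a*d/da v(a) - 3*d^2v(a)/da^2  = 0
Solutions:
 v(a) = C1 + C2*erfi(sqrt(2)*a/2)


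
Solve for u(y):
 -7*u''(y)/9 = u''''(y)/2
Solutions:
 u(y) = C1 + C2*y + C3*sin(sqrt(14)*y/3) + C4*cos(sqrt(14)*y/3)


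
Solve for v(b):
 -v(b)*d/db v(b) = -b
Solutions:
 v(b) = -sqrt(C1 + b^2)
 v(b) = sqrt(C1 + b^2)


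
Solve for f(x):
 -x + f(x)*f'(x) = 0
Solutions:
 f(x) = -sqrt(C1 + x^2)
 f(x) = sqrt(C1 + x^2)


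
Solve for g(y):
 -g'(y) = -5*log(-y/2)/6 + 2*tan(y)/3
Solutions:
 g(y) = C1 + 5*y*log(-y)/6 - 5*y/6 - 5*y*log(2)/6 + 2*log(cos(y))/3


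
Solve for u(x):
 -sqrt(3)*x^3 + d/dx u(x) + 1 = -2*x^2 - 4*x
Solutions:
 u(x) = C1 + sqrt(3)*x^4/4 - 2*x^3/3 - 2*x^2 - x


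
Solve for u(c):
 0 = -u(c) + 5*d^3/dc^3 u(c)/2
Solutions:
 u(c) = C3*exp(2^(1/3)*5^(2/3)*c/5) + (C1*sin(2^(1/3)*sqrt(3)*5^(2/3)*c/10) + C2*cos(2^(1/3)*sqrt(3)*5^(2/3)*c/10))*exp(-2^(1/3)*5^(2/3)*c/10)


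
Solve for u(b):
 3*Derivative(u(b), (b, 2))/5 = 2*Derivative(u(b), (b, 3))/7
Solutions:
 u(b) = C1 + C2*b + C3*exp(21*b/10)


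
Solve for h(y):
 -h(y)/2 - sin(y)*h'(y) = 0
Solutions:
 h(y) = C1*(cos(y) + 1)^(1/4)/(cos(y) - 1)^(1/4)


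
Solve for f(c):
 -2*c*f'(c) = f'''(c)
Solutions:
 f(c) = C1 + Integral(C2*airyai(-2^(1/3)*c) + C3*airybi(-2^(1/3)*c), c)


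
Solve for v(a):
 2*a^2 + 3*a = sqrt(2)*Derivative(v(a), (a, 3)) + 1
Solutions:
 v(a) = C1 + C2*a + C3*a^2 + sqrt(2)*a^5/60 + sqrt(2)*a^4/16 - sqrt(2)*a^3/12


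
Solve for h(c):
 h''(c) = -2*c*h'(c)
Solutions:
 h(c) = C1 + C2*erf(c)


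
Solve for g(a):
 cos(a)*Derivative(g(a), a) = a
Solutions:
 g(a) = C1 + Integral(a/cos(a), a)


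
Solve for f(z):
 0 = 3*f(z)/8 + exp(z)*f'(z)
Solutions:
 f(z) = C1*exp(3*exp(-z)/8)


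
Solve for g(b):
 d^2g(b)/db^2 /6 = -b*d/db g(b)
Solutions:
 g(b) = C1 + C2*erf(sqrt(3)*b)


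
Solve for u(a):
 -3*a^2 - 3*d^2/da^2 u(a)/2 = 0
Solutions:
 u(a) = C1 + C2*a - a^4/6


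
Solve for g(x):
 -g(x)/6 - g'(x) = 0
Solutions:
 g(x) = C1*exp(-x/6)


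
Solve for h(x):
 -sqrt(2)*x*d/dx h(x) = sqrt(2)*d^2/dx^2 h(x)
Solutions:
 h(x) = C1 + C2*erf(sqrt(2)*x/2)


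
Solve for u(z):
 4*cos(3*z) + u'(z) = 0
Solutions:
 u(z) = C1 - 4*sin(3*z)/3


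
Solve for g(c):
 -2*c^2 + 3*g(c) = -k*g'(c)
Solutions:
 g(c) = C1*exp(-3*c/k) + 2*c^2/3 - 4*c*k/9 + 4*k^2/27


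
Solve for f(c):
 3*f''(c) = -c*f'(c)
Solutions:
 f(c) = C1 + C2*erf(sqrt(6)*c/6)


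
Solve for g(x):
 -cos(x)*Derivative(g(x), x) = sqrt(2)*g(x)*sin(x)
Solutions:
 g(x) = C1*cos(x)^(sqrt(2))


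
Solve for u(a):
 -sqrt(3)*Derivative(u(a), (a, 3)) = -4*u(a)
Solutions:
 u(a) = C3*exp(2^(2/3)*3^(5/6)*a/3) + (C1*sin(2^(2/3)*3^(1/3)*a/2) + C2*cos(2^(2/3)*3^(1/3)*a/2))*exp(-2^(2/3)*3^(5/6)*a/6)


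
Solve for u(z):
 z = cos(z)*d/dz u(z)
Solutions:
 u(z) = C1 + Integral(z/cos(z), z)


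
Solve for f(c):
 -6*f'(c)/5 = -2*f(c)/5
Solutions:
 f(c) = C1*exp(c/3)


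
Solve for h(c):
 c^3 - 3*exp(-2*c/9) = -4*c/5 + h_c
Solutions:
 h(c) = C1 + c^4/4 + 2*c^2/5 + 27*exp(-2*c/9)/2


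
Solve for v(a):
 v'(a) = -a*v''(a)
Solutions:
 v(a) = C1 + C2*log(a)


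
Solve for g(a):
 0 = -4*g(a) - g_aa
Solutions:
 g(a) = C1*sin(2*a) + C2*cos(2*a)


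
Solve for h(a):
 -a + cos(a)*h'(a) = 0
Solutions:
 h(a) = C1 + Integral(a/cos(a), a)


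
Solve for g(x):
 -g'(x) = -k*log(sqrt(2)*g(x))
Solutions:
 Integral(1/(2*log(_y) + log(2)), (_y, g(x))) = C1 + k*x/2


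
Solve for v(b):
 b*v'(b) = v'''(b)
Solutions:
 v(b) = C1 + Integral(C2*airyai(b) + C3*airybi(b), b)


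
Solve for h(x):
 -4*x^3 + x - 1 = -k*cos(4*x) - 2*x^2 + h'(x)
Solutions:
 h(x) = C1 + k*sin(4*x)/4 - x^4 + 2*x^3/3 + x^2/2 - x


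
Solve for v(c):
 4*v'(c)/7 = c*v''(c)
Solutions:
 v(c) = C1 + C2*c^(11/7)


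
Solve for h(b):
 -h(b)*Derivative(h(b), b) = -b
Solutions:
 h(b) = -sqrt(C1 + b^2)
 h(b) = sqrt(C1 + b^2)


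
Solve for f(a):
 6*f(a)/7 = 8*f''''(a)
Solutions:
 f(a) = C1*exp(-sqrt(2)*3^(1/4)*7^(3/4)*a/14) + C2*exp(sqrt(2)*3^(1/4)*7^(3/4)*a/14) + C3*sin(sqrt(2)*3^(1/4)*7^(3/4)*a/14) + C4*cos(sqrt(2)*3^(1/4)*7^(3/4)*a/14)


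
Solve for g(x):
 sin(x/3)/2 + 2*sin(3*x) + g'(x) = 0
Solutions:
 g(x) = C1 + 3*cos(x/3)/2 + 2*cos(3*x)/3


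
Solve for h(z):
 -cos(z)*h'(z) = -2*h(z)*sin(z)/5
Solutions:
 h(z) = C1/cos(z)^(2/5)


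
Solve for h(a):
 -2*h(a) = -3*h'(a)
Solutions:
 h(a) = C1*exp(2*a/3)


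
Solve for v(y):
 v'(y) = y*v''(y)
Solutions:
 v(y) = C1 + C2*y^2


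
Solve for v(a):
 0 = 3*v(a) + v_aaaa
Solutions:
 v(a) = (C1*sin(sqrt(2)*3^(1/4)*a/2) + C2*cos(sqrt(2)*3^(1/4)*a/2))*exp(-sqrt(2)*3^(1/4)*a/2) + (C3*sin(sqrt(2)*3^(1/4)*a/2) + C4*cos(sqrt(2)*3^(1/4)*a/2))*exp(sqrt(2)*3^(1/4)*a/2)


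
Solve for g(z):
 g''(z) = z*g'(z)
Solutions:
 g(z) = C1 + C2*erfi(sqrt(2)*z/2)


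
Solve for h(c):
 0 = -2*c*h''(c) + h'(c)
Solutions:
 h(c) = C1 + C2*c^(3/2)


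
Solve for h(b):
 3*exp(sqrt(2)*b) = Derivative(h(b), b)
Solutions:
 h(b) = C1 + 3*sqrt(2)*exp(sqrt(2)*b)/2


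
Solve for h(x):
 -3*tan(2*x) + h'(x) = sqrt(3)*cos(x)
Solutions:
 h(x) = C1 - 3*log(cos(2*x))/2 + sqrt(3)*sin(x)


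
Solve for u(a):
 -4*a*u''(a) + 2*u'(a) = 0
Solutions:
 u(a) = C1 + C2*a^(3/2)


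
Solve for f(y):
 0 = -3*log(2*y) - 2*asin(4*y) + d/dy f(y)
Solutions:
 f(y) = C1 + 3*y*log(y) + 2*y*asin(4*y) - 3*y + 3*y*log(2) + sqrt(1 - 16*y^2)/2


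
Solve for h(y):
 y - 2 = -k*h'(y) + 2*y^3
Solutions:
 h(y) = C1 + y^4/(2*k) - y^2/(2*k) + 2*y/k


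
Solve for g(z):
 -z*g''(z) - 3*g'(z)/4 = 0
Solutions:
 g(z) = C1 + C2*z^(1/4)


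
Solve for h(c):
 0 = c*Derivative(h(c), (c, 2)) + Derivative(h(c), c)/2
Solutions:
 h(c) = C1 + C2*sqrt(c)


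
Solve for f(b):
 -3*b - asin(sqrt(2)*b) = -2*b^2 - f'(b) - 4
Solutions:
 f(b) = C1 - 2*b^3/3 + 3*b^2/2 + b*asin(sqrt(2)*b) - 4*b + sqrt(2)*sqrt(1 - 2*b^2)/2


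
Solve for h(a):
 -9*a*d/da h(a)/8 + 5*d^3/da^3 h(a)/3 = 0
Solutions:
 h(a) = C1 + Integral(C2*airyai(3*5^(2/3)*a/10) + C3*airybi(3*5^(2/3)*a/10), a)


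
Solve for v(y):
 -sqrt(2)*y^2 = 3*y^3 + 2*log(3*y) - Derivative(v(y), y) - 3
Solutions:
 v(y) = C1 + 3*y^4/4 + sqrt(2)*y^3/3 + 2*y*log(y) - 5*y + y*log(9)


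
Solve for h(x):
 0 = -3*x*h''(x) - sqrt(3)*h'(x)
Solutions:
 h(x) = C1 + C2*x^(1 - sqrt(3)/3)


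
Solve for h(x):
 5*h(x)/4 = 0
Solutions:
 h(x) = 0


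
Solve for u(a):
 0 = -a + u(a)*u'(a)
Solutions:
 u(a) = -sqrt(C1 + a^2)
 u(a) = sqrt(C1 + a^2)


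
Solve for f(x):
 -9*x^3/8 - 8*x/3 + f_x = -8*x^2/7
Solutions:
 f(x) = C1 + 9*x^4/32 - 8*x^3/21 + 4*x^2/3


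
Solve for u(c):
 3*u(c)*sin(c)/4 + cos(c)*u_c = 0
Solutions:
 u(c) = C1*cos(c)^(3/4)


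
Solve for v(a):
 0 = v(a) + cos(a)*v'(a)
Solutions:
 v(a) = C1*sqrt(sin(a) - 1)/sqrt(sin(a) + 1)


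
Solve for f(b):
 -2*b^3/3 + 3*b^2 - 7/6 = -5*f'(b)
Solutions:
 f(b) = C1 + b^4/30 - b^3/5 + 7*b/30


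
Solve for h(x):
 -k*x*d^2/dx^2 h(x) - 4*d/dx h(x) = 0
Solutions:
 h(x) = C1 + x^(((re(k) - 4)*re(k) + im(k)^2)/(re(k)^2 + im(k)^2))*(C2*sin(4*log(x)*Abs(im(k))/(re(k)^2 + im(k)^2)) + C3*cos(4*log(x)*im(k)/(re(k)^2 + im(k)^2)))


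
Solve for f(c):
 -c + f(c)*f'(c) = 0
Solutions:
 f(c) = -sqrt(C1 + c^2)
 f(c) = sqrt(C1 + c^2)


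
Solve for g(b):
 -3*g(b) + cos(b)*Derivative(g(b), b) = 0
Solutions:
 g(b) = C1*(sin(b) + 1)^(3/2)/(sin(b) - 1)^(3/2)


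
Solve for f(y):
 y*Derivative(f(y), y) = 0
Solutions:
 f(y) = C1


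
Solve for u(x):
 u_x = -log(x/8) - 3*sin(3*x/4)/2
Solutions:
 u(x) = C1 - x*log(x) + x + 3*x*log(2) + 2*cos(3*x/4)


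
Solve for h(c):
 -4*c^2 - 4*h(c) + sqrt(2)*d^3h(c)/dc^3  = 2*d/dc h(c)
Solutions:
 h(c) = C1*exp(-c*(2^(1/3)/(sqrt(1 - sqrt(2)/27) + 1)^(1/3) + 3*2^(1/6)*(sqrt(1 - sqrt(2)/27) + 1)^(1/3))/6)*sin(c*(-sqrt(6)/(sqrt(2 - 2*sqrt(2)/27) + sqrt(2))^(1/3) + 3*sqrt(3)*(sqrt(2 - 2*sqrt(2)/27) + sqrt(2))^(1/3))/6) + C2*exp(-c*(2^(1/3)/(sqrt(1 - sqrt(2)/27) + 1)^(1/3) + 3*2^(1/6)*(sqrt(1 - sqrt(2)/27) + 1)^(1/3))/6)*cos(c*(-sqrt(6)/(sqrt(2 - 2*sqrt(2)/27) + sqrt(2))^(1/3) + 3*sqrt(3)*(sqrt(2 - 2*sqrt(2)/27) + sqrt(2))^(1/3))/6) + C3*exp(c*(2^(1/3)/(3*(sqrt(1 - sqrt(2)/27) + 1)^(1/3)) + 2^(1/6)*(sqrt(1 - sqrt(2)/27) + 1)^(1/3))) - c^2 + c - 1/2


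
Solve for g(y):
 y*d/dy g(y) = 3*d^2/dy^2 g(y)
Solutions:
 g(y) = C1 + C2*erfi(sqrt(6)*y/6)


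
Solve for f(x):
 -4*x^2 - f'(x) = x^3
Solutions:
 f(x) = C1 - x^4/4 - 4*x^3/3


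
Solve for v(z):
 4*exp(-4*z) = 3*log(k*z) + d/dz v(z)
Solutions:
 v(z) = C1 - 3*z*log(k*z) + 3*z - exp(-4*z)


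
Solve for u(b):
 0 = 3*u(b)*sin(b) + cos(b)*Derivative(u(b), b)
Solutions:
 u(b) = C1*cos(b)^3


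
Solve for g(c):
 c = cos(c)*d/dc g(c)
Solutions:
 g(c) = C1 + Integral(c/cos(c), c)


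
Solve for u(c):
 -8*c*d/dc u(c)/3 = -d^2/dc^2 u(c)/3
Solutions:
 u(c) = C1 + C2*erfi(2*c)


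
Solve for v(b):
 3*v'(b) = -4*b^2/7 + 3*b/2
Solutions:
 v(b) = C1 - 4*b^3/63 + b^2/4


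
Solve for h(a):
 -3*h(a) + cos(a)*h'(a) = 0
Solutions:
 h(a) = C1*(sin(a) + 1)^(3/2)/(sin(a) - 1)^(3/2)


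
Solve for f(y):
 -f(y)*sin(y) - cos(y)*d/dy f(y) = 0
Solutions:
 f(y) = C1*cos(y)


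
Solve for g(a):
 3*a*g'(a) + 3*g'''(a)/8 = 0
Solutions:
 g(a) = C1 + Integral(C2*airyai(-2*a) + C3*airybi(-2*a), a)


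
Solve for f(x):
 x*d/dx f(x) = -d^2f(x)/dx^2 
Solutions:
 f(x) = C1 + C2*erf(sqrt(2)*x/2)


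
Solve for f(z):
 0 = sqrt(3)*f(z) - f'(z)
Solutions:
 f(z) = C1*exp(sqrt(3)*z)


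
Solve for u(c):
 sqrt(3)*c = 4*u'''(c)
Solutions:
 u(c) = C1 + C2*c + C3*c^2 + sqrt(3)*c^4/96


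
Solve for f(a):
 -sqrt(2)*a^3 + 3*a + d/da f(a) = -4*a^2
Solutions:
 f(a) = C1 + sqrt(2)*a^4/4 - 4*a^3/3 - 3*a^2/2


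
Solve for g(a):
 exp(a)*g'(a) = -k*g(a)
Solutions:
 g(a) = C1*exp(k*exp(-a))


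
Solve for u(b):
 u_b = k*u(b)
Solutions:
 u(b) = C1*exp(b*k)


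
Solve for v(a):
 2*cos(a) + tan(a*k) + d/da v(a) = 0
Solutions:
 v(a) = C1 - Piecewise((-log(cos(a*k))/k, Ne(k, 0)), (0, True)) - 2*sin(a)


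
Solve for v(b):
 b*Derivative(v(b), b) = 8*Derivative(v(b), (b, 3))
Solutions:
 v(b) = C1 + Integral(C2*airyai(b/2) + C3*airybi(b/2), b)


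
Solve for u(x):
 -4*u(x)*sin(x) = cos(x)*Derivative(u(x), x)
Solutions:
 u(x) = C1*cos(x)^4


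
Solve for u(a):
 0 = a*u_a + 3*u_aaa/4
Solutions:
 u(a) = C1 + Integral(C2*airyai(-6^(2/3)*a/3) + C3*airybi(-6^(2/3)*a/3), a)


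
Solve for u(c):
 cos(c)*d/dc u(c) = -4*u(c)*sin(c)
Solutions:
 u(c) = C1*cos(c)^4


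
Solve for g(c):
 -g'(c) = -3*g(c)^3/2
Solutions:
 g(c) = -sqrt(-1/(C1 + 3*c))
 g(c) = sqrt(-1/(C1 + 3*c))


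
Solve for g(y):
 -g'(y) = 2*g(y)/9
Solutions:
 g(y) = C1*exp(-2*y/9)


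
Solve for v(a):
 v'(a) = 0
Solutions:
 v(a) = C1


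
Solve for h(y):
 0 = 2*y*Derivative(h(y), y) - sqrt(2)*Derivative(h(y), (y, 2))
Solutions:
 h(y) = C1 + C2*erfi(2^(3/4)*y/2)


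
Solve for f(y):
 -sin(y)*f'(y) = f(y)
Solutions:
 f(y) = C1*sqrt(cos(y) + 1)/sqrt(cos(y) - 1)


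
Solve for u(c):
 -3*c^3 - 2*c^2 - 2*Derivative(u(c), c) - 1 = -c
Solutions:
 u(c) = C1 - 3*c^4/8 - c^3/3 + c^2/4 - c/2


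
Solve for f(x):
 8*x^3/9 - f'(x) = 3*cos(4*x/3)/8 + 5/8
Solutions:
 f(x) = C1 + 2*x^4/9 - 5*x/8 - 9*sin(4*x/3)/32


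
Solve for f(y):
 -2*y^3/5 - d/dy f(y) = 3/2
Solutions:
 f(y) = C1 - y^4/10 - 3*y/2


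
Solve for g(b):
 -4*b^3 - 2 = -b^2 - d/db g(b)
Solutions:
 g(b) = C1 + b^4 - b^3/3 + 2*b


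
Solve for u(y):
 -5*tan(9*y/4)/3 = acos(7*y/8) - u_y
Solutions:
 u(y) = C1 + y*acos(7*y/8) - sqrt(64 - 49*y^2)/7 - 20*log(cos(9*y/4))/27


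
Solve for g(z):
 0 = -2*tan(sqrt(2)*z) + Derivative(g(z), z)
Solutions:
 g(z) = C1 - sqrt(2)*log(cos(sqrt(2)*z))


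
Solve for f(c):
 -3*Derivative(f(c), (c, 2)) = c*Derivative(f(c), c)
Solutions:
 f(c) = C1 + C2*erf(sqrt(6)*c/6)


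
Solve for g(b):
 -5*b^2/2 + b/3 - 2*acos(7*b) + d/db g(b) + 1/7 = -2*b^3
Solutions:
 g(b) = C1 - b^4/2 + 5*b^3/6 - b^2/6 + 2*b*acos(7*b) - b/7 - 2*sqrt(1 - 49*b^2)/7


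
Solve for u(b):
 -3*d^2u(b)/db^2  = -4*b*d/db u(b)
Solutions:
 u(b) = C1 + C2*erfi(sqrt(6)*b/3)


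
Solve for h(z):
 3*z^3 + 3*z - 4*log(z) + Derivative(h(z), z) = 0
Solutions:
 h(z) = C1 - 3*z^4/4 - 3*z^2/2 + 4*z*log(z) - 4*z


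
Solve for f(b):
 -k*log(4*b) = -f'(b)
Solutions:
 f(b) = C1 + b*k*log(b) - b*k + b*k*log(4)


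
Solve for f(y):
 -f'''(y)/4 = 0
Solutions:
 f(y) = C1 + C2*y + C3*y^2


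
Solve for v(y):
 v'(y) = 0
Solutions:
 v(y) = C1


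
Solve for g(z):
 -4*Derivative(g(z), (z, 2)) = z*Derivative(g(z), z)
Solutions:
 g(z) = C1 + C2*erf(sqrt(2)*z/4)


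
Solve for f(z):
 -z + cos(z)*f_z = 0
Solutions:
 f(z) = C1 + Integral(z/cos(z), z)


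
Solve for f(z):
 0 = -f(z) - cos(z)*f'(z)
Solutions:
 f(z) = C1*sqrt(sin(z) - 1)/sqrt(sin(z) + 1)


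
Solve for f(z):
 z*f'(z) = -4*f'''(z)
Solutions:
 f(z) = C1 + Integral(C2*airyai(-2^(1/3)*z/2) + C3*airybi(-2^(1/3)*z/2), z)


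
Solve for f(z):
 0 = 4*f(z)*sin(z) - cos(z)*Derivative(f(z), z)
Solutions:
 f(z) = C1/cos(z)^4


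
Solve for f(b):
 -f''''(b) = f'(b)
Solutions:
 f(b) = C1 + C4*exp(-b) + (C2*sin(sqrt(3)*b/2) + C3*cos(sqrt(3)*b/2))*exp(b/2)


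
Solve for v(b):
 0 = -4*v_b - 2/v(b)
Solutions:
 v(b) = -sqrt(C1 - b)
 v(b) = sqrt(C1 - b)


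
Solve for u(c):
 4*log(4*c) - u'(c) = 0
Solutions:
 u(c) = C1 + 4*c*log(c) - 4*c + c*log(256)


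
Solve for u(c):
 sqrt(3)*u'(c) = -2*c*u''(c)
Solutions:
 u(c) = C1 + C2*c^(1 - sqrt(3)/2)


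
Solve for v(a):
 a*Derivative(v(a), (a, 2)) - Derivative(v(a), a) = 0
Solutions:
 v(a) = C1 + C2*a^2


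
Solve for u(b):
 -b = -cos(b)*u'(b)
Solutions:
 u(b) = C1 + Integral(b/cos(b), b)


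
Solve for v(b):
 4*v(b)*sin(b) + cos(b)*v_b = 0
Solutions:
 v(b) = C1*cos(b)^4


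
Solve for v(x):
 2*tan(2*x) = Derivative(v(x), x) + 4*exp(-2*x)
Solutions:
 v(x) = C1 + log(tan(2*x)^2 + 1)/2 + 2*exp(-2*x)


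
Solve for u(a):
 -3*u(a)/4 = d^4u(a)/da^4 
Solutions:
 u(a) = (C1*sin(3^(1/4)*a/2) + C2*cos(3^(1/4)*a/2))*exp(-3^(1/4)*a/2) + (C3*sin(3^(1/4)*a/2) + C4*cos(3^(1/4)*a/2))*exp(3^(1/4)*a/2)


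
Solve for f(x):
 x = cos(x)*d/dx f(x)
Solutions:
 f(x) = C1 + Integral(x/cos(x), x)


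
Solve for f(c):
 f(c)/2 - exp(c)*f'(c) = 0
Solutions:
 f(c) = C1*exp(-exp(-c)/2)


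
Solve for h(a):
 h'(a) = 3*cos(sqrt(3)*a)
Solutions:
 h(a) = C1 + sqrt(3)*sin(sqrt(3)*a)


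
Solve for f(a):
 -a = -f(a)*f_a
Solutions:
 f(a) = -sqrt(C1 + a^2)
 f(a) = sqrt(C1 + a^2)


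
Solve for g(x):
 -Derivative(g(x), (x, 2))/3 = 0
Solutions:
 g(x) = C1 + C2*x


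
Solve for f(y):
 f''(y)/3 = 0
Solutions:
 f(y) = C1 + C2*y


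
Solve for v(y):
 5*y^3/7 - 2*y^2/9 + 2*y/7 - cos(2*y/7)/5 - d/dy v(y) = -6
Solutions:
 v(y) = C1 + 5*y^4/28 - 2*y^3/27 + y^2/7 + 6*y - 7*sin(2*y/7)/10


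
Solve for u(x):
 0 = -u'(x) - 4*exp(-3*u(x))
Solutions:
 u(x) = log(C1 - 12*x)/3
 u(x) = log((-3^(1/3) - 3^(5/6)*I)*(C1 - 4*x)^(1/3)/2)
 u(x) = log((-3^(1/3) + 3^(5/6)*I)*(C1 - 4*x)^(1/3)/2)


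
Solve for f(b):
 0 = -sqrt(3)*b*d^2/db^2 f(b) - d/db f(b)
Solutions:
 f(b) = C1 + C2*b^(1 - sqrt(3)/3)


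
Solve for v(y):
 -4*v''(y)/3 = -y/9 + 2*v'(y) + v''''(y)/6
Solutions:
 v(y) = C1 + C2*exp(-6^(1/3)*y*(-(27 + sqrt(1113))^(1/3) + 4*6^(1/3)/(27 + sqrt(1113))^(1/3))/6)*sin(2^(1/3)*3^(1/6)*y*(2*2^(1/3)/(27 + sqrt(1113))^(1/3) + 3^(2/3)*(27 + sqrt(1113))^(1/3)/6)) + C3*exp(-6^(1/3)*y*(-(27 + sqrt(1113))^(1/3) + 4*6^(1/3)/(27 + sqrt(1113))^(1/3))/6)*cos(2^(1/3)*3^(1/6)*y*(2*2^(1/3)/(27 + sqrt(1113))^(1/3) + 3^(2/3)*(27 + sqrt(1113))^(1/3)/6)) + C4*exp(6^(1/3)*y*(-(27 + sqrt(1113))^(1/3) + 4*6^(1/3)/(27 + sqrt(1113))^(1/3))/3) + y^2/36 - y/27


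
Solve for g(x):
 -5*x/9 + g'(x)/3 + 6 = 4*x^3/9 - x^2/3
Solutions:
 g(x) = C1 + x^4/3 - x^3/3 + 5*x^2/6 - 18*x


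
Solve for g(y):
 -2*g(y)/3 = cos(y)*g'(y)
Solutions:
 g(y) = C1*(sin(y) - 1)^(1/3)/(sin(y) + 1)^(1/3)


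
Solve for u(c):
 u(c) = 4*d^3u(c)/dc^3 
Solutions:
 u(c) = C3*exp(2^(1/3)*c/2) + (C1*sin(2^(1/3)*sqrt(3)*c/4) + C2*cos(2^(1/3)*sqrt(3)*c/4))*exp(-2^(1/3)*c/4)


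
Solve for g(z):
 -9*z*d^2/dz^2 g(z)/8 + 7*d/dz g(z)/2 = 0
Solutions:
 g(z) = C1 + C2*z^(37/9)


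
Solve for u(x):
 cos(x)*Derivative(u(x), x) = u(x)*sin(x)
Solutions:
 u(x) = C1/cos(x)


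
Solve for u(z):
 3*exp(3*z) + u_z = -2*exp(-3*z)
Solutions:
 u(z) = C1 - exp(3*z) + 2*exp(-3*z)/3


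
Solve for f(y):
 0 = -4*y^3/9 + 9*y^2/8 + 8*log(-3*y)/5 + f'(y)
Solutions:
 f(y) = C1 + y^4/9 - 3*y^3/8 - 8*y*log(-y)/5 + 8*y*(1 - log(3))/5


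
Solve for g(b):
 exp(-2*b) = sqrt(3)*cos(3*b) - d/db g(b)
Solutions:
 g(b) = C1 + sqrt(3)*sin(3*b)/3 + exp(-2*b)/2


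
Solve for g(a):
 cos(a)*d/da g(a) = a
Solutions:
 g(a) = C1 + Integral(a/cos(a), a)


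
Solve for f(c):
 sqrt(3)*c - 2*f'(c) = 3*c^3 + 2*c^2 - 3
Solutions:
 f(c) = C1 - 3*c^4/8 - c^3/3 + sqrt(3)*c^2/4 + 3*c/2


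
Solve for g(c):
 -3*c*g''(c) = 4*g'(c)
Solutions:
 g(c) = C1 + C2/c^(1/3)


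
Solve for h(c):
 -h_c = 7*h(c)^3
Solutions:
 h(c) = -sqrt(2)*sqrt(-1/(C1 - 7*c))/2
 h(c) = sqrt(2)*sqrt(-1/(C1 - 7*c))/2


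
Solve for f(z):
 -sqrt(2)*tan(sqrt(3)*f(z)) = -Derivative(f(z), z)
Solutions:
 f(z) = sqrt(3)*(pi - asin(C1*exp(sqrt(6)*z)))/3
 f(z) = sqrt(3)*asin(C1*exp(sqrt(6)*z))/3


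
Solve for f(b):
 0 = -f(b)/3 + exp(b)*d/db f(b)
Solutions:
 f(b) = C1*exp(-exp(-b)/3)


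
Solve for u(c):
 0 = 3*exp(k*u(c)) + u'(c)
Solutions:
 u(c) = Piecewise((log(1/(C1*k + 3*c*k))/k, Ne(k, 0)), (nan, True))
 u(c) = Piecewise((C1 - 3*c, Eq(k, 0)), (nan, True))
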